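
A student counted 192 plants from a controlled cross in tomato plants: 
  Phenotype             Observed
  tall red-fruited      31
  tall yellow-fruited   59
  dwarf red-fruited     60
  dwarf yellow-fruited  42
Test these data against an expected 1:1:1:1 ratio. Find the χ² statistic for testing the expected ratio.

The 1:1:1:1 ratio has 4 parts, so with N = 192 the expected counts are:
  tall red-fruited: 192 × 1/4 = 48
  tall yellow-fruited: 192 × 1/4 = 48
  dwarf red-fruited: 192 × 1/4 = 48
  dwarf yellow-fruited: 192 × 1/4 = 48
χ² = Σ (O − E)² / E
  tall red-fruited: (31 − 48)² / 48 = 6.0208
  tall yellow-fruited: (59 − 48)² / 48 = 2.5208
  dwarf red-fruited: (60 − 48)² / 48 = 3.0000
  dwarf yellow-fruited: (42 − 48)² / 48 = 0.7500
χ² = 6.0208 + 2.5208 + 3.0000 + 0.7500 = 12.2916 ≈ 12.292

12.292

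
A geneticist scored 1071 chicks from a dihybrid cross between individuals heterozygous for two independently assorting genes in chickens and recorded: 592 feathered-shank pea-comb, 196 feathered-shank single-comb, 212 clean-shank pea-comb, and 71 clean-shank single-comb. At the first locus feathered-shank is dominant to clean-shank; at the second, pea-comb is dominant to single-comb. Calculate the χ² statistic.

A dihybrid F₂ with independent assortment and complete dominance at both loci gives a 9:3:3:1 phenotypic ratio.
Total ratio parts = 16. Expected numbers out of 1071:
  feathered-shank pea-comb: 1071 × 9/16 = 602.4375
  feathered-shank single-comb: 1071 × 3/16 = 200.8125
  clean-shank pea-comb: 1071 × 3/16 = 200.8125
  clean-shank single-comb: 1071 × 1/16 = 66.9375
χ² = Σ (O − E)² / E
  feathered-shank pea-comb: (592 − 602.4375)² / 602.4375 = 0.1808
  feathered-shank single-comb: (196 − 200.8125)² / 200.8125 = 0.1153
  clean-shank pea-comb: (212 − 200.8125)² / 200.8125 = 0.6233
  clean-shank single-comb: (71 − 66.9375)² / 66.9375 = 0.2466
χ² = 0.1808 + 0.1153 + 0.6233 + 0.2466 = 1.166

1.166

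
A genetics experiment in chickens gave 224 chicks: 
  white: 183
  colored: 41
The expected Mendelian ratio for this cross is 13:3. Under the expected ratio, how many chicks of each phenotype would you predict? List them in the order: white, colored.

Total ratio parts = 16. Expected numbers out of 224:
  white: 224 × 13/16 = 182
  colored: 224 × 3/16 = 42

182, 42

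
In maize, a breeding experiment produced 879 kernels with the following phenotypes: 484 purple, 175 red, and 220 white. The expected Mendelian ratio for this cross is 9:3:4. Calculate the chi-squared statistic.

0.850

The 9:3:4 ratio has 16 parts, so with N = 879 the expected counts are:
  purple: 879 × 9/16 = 494.4375
  red: 879 × 3/16 = 164.8125
  white: 879 × 4/16 = 219.75
χ² = Σ (O − E)² / E
  purple: (484 − 494.4375)² / 494.4375 = 0.2203
  red: (175 − 164.8125)² / 164.8125 = 0.6297
  white: (220 − 219.75)² / 219.75 = 0.0003
χ² = 0.2203 + 0.6297 + 0.0003 = 0.8503 ≈ 0.850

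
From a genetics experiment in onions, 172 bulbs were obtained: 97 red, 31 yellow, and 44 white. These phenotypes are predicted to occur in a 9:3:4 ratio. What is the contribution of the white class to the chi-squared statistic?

Under the 9:3:4 hypothesis (Σ ratio = 16, N = 172):
  red: 172 × 9/16 = 96.75
  yellow: 172 × 3/16 = 32.25
  white: 172 × 4/16 = 43
Contribution of white: (44 − 43)² / 43 = 0.0233

0.023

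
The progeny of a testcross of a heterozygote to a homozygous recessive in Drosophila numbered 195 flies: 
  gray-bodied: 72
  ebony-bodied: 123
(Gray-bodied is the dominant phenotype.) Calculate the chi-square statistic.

13.338

A testcross of a heterozygote (Aa × aa) gives a 1:1 phenotypic ratio.
Expected counts for N = 195 under a 1:1 ratio (total parts = 2):
  gray-bodied: 195 × 1/2 = 97.5
  ebony-bodied: 195 × 1/2 = 97.5
χ² = Σ (O − E)² / E
  gray-bodied: (72 − 97.5)² / 97.5 = 6.6692
  ebony-bodied: (123 − 97.5)² / 97.5 = 6.6692
χ² = 6.6692 + 6.6692 = 13.3384 ≈ 13.338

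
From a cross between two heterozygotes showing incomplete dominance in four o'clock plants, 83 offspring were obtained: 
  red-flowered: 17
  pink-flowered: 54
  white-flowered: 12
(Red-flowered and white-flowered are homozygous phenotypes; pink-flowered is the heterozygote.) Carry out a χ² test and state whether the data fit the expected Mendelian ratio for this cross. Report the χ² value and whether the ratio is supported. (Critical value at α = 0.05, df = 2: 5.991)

8.133; not consistent

With incomplete dominance, a heterozygote × heterozygote cross gives a 1:2:1 phenotypic ratio.
Expected counts for N = 83 under a 1:2:1 ratio (total parts = 4):
  red-flowered: 83 × 1/4 = 20.75
  pink-flowered: 83 × 2/4 = 41.5
  white-flowered: 83 × 1/4 = 20.75
χ² = Σ (O − E)² / E
  red-flowered: (17 − 20.75)² / 20.75 = 0.6777
  pink-flowered: (54 − 41.5)² / 41.5 = 3.7651
  white-flowered: (12 − 20.75)² / 20.75 = 3.6898
χ² = 0.6777 + 3.7651 + 3.6898 = 8.1326 ≈ 8.133
Degrees of freedom = 3 − 1 = 2; critical value at α = 0.05 is 5.991.
Since 8.133 > 5.991, we reject the null hypothesis — the data do not fit the 1:2:1 ratio.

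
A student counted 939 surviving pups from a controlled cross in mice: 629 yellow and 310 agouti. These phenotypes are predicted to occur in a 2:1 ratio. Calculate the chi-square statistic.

The 2:1 ratio has 3 parts, so with N = 939 the expected counts are:
  yellow: 939 × 2/3 = 626
  agouti: 939 × 1/3 = 313
χ² = Σ (O − E)² / E
  yellow: (629 − 626)² / 626 = 0.0144
  agouti: (310 − 313)² / 313 = 0.0288
χ² = 0.0144 + 0.0288 = 0.0432 ≈ 0.043

0.043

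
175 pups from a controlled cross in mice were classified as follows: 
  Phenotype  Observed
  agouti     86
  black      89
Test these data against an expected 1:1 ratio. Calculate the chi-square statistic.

0.051

Total ratio parts = 2. Expected numbers out of 175:
  agouti: 175 × 1/2 = 87.5
  black: 175 × 1/2 = 87.5
χ² = Σ (O − E)² / E
  agouti: (86 − 87.5)² / 87.5 = 0.0257
  black: (89 − 87.5)² / 87.5 = 0.0257
χ² = 0.0257 + 0.0257 = 0.0514 ≈ 0.051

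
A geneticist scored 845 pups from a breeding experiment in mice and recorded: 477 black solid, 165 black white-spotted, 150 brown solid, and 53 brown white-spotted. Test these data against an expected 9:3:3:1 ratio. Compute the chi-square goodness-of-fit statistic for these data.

0.728

Expected counts for N = 845 under a 9:3:3:1 ratio (total parts = 16):
  black solid: 845 × 9/16 = 475.3125
  black white-spotted: 845 × 3/16 = 158.4375
  brown solid: 845 × 3/16 = 158.4375
  brown white-spotted: 845 × 1/16 = 52.8125
χ² = Σ (O − E)² / E
  black solid: (477 − 475.3125)² / 475.3125 = 0.0060
  black white-spotted: (165 − 158.4375)² / 158.4375 = 0.2718
  brown solid: (150 − 158.4375)² / 158.4375 = 0.4493
  brown white-spotted: (53 − 52.8125)² / 52.8125 = 0.0007
χ² = 0.0060 + 0.2718 + 0.4493 + 0.0007 = 0.7278 ≈ 0.728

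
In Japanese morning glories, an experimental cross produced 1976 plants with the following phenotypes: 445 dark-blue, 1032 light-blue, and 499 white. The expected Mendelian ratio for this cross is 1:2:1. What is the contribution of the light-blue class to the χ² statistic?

1.960

Total ratio parts = 4. Expected numbers out of 1976:
  dark-blue: 1976 × 1/4 = 494
  light-blue: 1976 × 2/4 = 988
  white: 1976 × 1/4 = 494
Contribution of light-blue: (1032 − 988)² / 988 = 1.9595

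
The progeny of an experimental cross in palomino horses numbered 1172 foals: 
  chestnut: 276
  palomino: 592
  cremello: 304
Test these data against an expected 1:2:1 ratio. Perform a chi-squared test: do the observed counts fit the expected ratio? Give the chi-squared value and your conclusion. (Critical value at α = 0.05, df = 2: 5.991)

The 1:2:1 ratio has 4 parts, so with N = 1172 the expected counts are:
  chestnut: 1172 × 1/4 = 293
  palomino: 1172 × 2/4 = 586
  cremello: 1172 × 1/4 = 293
χ² = Σ (O − E)² / E
  chestnut: (276 − 293)² / 293 = 0.9863
  palomino: (592 − 586)² / 586 = 0.0614
  cremello: (304 − 293)² / 293 = 0.4130
χ² = 0.9863 + 0.0614 + 0.4130 = 1.4607 ≈ 1.461
Degrees of freedom = 3 − 1 = 2; critical value at α = 0.05 is 5.991.
Since 1.461 < 5.991, we fail to reject the null hypothesis — the data are consistent with the 1:2:1 ratio.

1.461; consistent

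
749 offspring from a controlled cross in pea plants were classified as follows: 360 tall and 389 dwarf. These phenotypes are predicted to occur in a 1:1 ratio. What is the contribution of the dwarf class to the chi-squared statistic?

Expected counts for N = 749 under a 1:1 ratio (total parts = 2):
  tall: 749 × 1/2 = 374.5
  dwarf: 749 × 1/2 = 374.5
Contribution of dwarf: (389 − 374.5)² / 374.5 = 0.5614

0.561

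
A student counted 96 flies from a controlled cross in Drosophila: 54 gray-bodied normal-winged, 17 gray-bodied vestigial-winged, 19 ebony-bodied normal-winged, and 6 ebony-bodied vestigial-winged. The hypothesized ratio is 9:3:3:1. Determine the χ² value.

Expected counts for N = 96 under a 9:3:3:1 ratio (total parts = 16):
  gray-bodied normal-winged: 96 × 9/16 = 54
  gray-bodied vestigial-winged: 96 × 3/16 = 18
  ebony-bodied normal-winged: 96 × 3/16 = 18
  ebony-bodied vestigial-winged: 96 × 1/16 = 6
χ² = Σ (O − E)² / E
  gray-bodied normal-winged: (54 − 54)² / 54 = 0.0000
  gray-bodied vestigial-winged: (17 − 18)² / 18 = 0.0556
  ebony-bodied normal-winged: (19 − 18)² / 18 = 0.0556
  ebony-bodied vestigial-winged: (6 − 6)² / 6 = 0.0000
χ² = 0.0000 + 0.0556 + 0.0556 + 0.0000 = 0.1112 ≈ 0.111

0.111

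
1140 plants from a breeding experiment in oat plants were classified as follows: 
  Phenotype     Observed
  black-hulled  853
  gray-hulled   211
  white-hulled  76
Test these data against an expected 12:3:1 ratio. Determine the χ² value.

0.357

Total ratio parts = 16. Expected numbers out of 1140:
  black-hulled: 1140 × 12/16 = 855
  gray-hulled: 1140 × 3/16 = 213.75
  white-hulled: 1140 × 1/16 = 71.25
χ² = Σ (O − E)² / E
  black-hulled: (853 − 855)² / 855 = 0.0047
  gray-hulled: (211 − 213.75)² / 213.75 = 0.0354
  white-hulled: (76 − 71.25)² / 71.25 = 0.3167
χ² = 0.0047 + 0.0354 + 0.3167 = 0.3568 ≈ 0.357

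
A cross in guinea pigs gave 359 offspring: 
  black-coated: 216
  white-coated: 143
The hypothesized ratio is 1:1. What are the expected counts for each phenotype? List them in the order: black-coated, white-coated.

The 1:1 ratio has 2 parts, so with N = 359 the expected counts are:
  black-coated: 359 × 1/2 = 179.5
  white-coated: 359 × 1/2 = 179.5

179.5, 179.5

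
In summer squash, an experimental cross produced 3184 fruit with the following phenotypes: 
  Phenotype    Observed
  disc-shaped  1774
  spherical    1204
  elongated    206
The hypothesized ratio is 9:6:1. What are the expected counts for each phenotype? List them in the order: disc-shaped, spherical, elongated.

1791, 1194, 199

Under the 9:6:1 hypothesis (Σ ratio = 16, N = 3184):
  disc-shaped: 3184 × 9/16 = 1791
  spherical: 3184 × 6/16 = 1194
  elongated: 3184 × 1/16 = 199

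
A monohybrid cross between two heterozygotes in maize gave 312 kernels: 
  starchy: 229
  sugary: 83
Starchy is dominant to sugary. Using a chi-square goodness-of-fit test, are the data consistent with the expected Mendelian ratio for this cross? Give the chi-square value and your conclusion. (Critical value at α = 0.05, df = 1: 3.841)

For a monohybrid cross between heterozygotes with complete dominance, the expected phenotypic ratio is 3:1.
Total ratio parts = 4. Expected numbers out of 312:
  starchy: 312 × 3/4 = 234
  sugary: 312 × 1/4 = 78
χ² = Σ (O − E)² / E
  starchy: (229 − 234)² / 234 = 0.1068
  sugary: (83 − 78)² / 78 = 0.3205
χ² = 0.1068 + 0.3205 = 0.4273 ≈ 0.427
Degrees of freedom = 2 − 1 = 1; critical value at α = 0.05 is 3.841.
Since 0.427 < 3.841, we fail to reject the null hypothesis — the data are consistent with the 3:1 ratio.

0.427; consistent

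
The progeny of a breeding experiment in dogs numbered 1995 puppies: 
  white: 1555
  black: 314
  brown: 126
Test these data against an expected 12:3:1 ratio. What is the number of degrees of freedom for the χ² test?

A goodness-of-fit test with 3 phenotype classes has df = 3 − 1 = 2.

2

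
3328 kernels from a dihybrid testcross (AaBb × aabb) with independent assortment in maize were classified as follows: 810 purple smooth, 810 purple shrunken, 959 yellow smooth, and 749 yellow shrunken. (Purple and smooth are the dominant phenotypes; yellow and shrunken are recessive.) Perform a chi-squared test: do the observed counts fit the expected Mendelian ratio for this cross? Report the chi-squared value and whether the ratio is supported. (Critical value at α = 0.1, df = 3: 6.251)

A dihybrid testcross with independent assortment gives a 1:1:1:1 ratio.
The 1:1:1:1 ratio has 4 parts, so with N = 3328 the expected counts are:
  purple smooth: 3328 × 1/4 = 832
  purple shrunken: 3328 × 1/4 = 832
  yellow smooth: 3328 × 1/4 = 832
  yellow shrunken: 3328 × 1/4 = 832
χ² = Σ (O − E)² / E
  purple smooth: (810 − 832)² / 832 = 0.5817
  purple shrunken: (810 − 832)² / 832 = 0.5817
  yellow smooth: (959 − 832)² / 832 = 19.3858
  yellow shrunken: (749 − 832)² / 832 = 8.2800
χ² = 0.5817 + 0.5817 + 19.3858 + 8.2800 = 28.8292 ≈ 28.829
Degrees of freedom = 4 − 1 = 3; critical value at α = 0.1 is 6.251.
Since 28.829 > 6.251, we reject the null hypothesis — the data do not fit the 1:1:1:1 ratio.

28.829; not consistent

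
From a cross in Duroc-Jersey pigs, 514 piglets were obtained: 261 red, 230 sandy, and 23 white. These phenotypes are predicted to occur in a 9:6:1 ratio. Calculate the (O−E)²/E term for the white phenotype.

2.592

Expected counts for N = 514 under a 9:6:1 ratio (total parts = 16):
  red: 514 × 9/16 = 289.125
  sandy: 514 × 6/16 = 192.75
  white: 514 × 1/16 = 32.125
Contribution of white: (23 − 32.125)² / 32.125 = 2.5919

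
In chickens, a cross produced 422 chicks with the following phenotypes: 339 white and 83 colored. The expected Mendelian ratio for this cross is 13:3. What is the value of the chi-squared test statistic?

0.234

Total ratio parts = 16. Expected numbers out of 422:
  white: 422 × 13/16 = 342.875
  colored: 422 × 3/16 = 79.125
χ² = Σ (O − E)² / E
  white: (339 − 342.875)² / 342.875 = 0.0438
  colored: (83 − 79.125)² / 79.125 = 0.1898
χ² = 0.0438 + 0.1898 = 0.2336 ≈ 0.234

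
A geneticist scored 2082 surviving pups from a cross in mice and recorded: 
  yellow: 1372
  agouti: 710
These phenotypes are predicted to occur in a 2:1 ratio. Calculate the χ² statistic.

0.553

Total ratio parts = 3. Expected numbers out of 2082:
  yellow: 2082 × 2/3 = 1388
  agouti: 2082 × 1/3 = 694
χ² = Σ (O − E)² / E
  yellow: (1372 − 1388)² / 1388 = 0.1844
  agouti: (710 − 694)² / 694 = 0.3689
χ² = 0.1844 + 0.3689 = 0.5533 ≈ 0.553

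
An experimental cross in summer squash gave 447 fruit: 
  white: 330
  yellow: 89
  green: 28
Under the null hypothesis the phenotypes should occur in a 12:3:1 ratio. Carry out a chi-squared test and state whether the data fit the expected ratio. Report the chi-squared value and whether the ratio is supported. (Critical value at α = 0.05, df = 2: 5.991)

0.403; consistent

Total ratio parts = 16. Expected numbers out of 447:
  white: 447 × 12/16 = 335.25
  yellow: 447 × 3/16 = 83.8125
  green: 447 × 1/16 = 27.9375
χ² = Σ (O − E)² / E
  white: (330 − 335.25)² / 335.25 = 0.0822
  yellow: (89 − 83.8125)² / 83.8125 = 0.3211
  green: (28 − 27.9375)² / 27.9375 = 0.0001
χ² = 0.0822 + 0.3211 + 0.0001 = 0.4034 ≈ 0.403
Degrees of freedom = 3 − 1 = 2; critical value at α = 0.05 is 5.991.
Since 0.403 < 5.991, we fail to reject the null hypothesis — the data are consistent with the 12:3:1 ratio.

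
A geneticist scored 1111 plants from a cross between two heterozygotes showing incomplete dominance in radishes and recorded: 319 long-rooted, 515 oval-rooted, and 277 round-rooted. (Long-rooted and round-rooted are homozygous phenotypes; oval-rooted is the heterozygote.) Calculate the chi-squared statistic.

9.081

With incomplete dominance, a heterozygote × heterozygote cross gives a 1:2:1 phenotypic ratio.
Expected counts for N = 1111 under a 1:2:1 ratio (total parts = 4):
  long-rooted: 1111 × 1/4 = 277.75
  oval-rooted: 1111 × 2/4 = 555.5
  round-rooted: 1111 × 1/4 = 277.75
χ² = Σ (O − E)² / E
  long-rooted: (319 − 277.75)² / 277.75 = 6.1262
  oval-rooted: (515 − 555.5)² / 555.5 = 2.9527
  round-rooted: (277 − 277.75)² / 277.75 = 0.0020
χ² = 6.1262 + 2.9527 + 0.0020 = 9.0809 ≈ 9.081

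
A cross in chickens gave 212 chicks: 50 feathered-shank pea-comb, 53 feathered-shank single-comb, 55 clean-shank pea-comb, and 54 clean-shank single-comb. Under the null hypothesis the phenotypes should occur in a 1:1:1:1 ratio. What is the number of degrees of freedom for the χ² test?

A goodness-of-fit test with 4 phenotype classes has df = 4 − 1 = 3.

3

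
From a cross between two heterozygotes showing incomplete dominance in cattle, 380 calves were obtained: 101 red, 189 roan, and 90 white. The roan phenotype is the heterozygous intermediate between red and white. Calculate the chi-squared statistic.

With incomplete dominance, a heterozygote × heterozygote cross gives a 1:2:1 phenotypic ratio.
Under the 1:2:1 hypothesis (Σ ratio = 4, N = 380):
  red: 380 × 1/4 = 95
  roan: 380 × 2/4 = 190
  white: 380 × 1/4 = 95
χ² = Σ (O − E)² / E
  red: (101 − 95)² / 95 = 0.3789
  roan: (189 − 190)² / 190 = 0.0053
  white: (90 − 95)² / 95 = 0.2632
χ² = 0.3789 + 0.0053 + 0.2632 = 0.6474 ≈ 0.647

0.647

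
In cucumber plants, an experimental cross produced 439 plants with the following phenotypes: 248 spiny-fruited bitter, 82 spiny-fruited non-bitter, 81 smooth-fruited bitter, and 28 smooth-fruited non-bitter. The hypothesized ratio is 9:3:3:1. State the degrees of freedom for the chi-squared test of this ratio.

A goodness-of-fit test with 4 phenotype classes has df = 4 − 1 = 3.

3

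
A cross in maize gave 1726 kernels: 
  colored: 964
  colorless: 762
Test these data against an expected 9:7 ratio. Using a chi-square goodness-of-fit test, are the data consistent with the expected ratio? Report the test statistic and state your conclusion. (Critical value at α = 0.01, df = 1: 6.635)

The 9:7 ratio has 16 parts, so with N = 1726 the expected counts are:
  colored: 1726 × 9/16 = 970.875
  colorless: 1726 × 7/16 = 755.125
χ² = Σ (O − E)² / E
  colored: (964 − 970.875)² / 970.875 = 0.0487
  colorless: (762 − 755.125)² / 755.125 = 0.0626
χ² = 0.0487 + 0.0626 = 0.1113 ≈ 0.111
Degrees of freedom = 2 − 1 = 1; critical value at α = 0.01 is 6.635.
Since 0.111 < 6.635, we fail to reject the null hypothesis — the data are consistent with the 9:7 ratio.

0.111; consistent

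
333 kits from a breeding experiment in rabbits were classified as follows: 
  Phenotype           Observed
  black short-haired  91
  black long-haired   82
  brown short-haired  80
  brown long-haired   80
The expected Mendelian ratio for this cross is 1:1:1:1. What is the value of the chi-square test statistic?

0.994

The 1:1:1:1 ratio has 4 parts, so with N = 333 the expected counts are:
  black short-haired: 333 × 1/4 = 83.25
  black long-haired: 333 × 1/4 = 83.25
  brown short-haired: 333 × 1/4 = 83.25
  brown long-haired: 333 × 1/4 = 83.25
χ² = Σ (O − E)² / E
  black short-haired: (91 − 83.25)² / 83.25 = 0.7215
  black long-haired: (82 − 83.25)² / 83.25 = 0.0188
  brown short-haired: (80 − 83.25)² / 83.25 = 0.1269
  brown long-haired: (80 − 83.25)² / 83.25 = 0.1269
χ² = 0.7215 + 0.0188 + 0.1269 + 0.1269 = 0.9941 ≈ 0.994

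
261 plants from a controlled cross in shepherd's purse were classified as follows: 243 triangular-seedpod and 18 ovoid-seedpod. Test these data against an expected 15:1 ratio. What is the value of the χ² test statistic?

0.186

Expected counts for N = 261 under a 15:1 ratio (total parts = 16):
  triangular-seedpod: 261 × 15/16 = 244.6875
  ovoid-seedpod: 261 × 1/16 = 16.3125
χ² = Σ (O − E)² / E
  triangular-seedpod: (243 − 244.6875)² / 244.6875 = 0.0116
  ovoid-seedpod: (18 − 16.3125)² / 16.3125 = 0.1746
χ² = 0.0116 + 0.1746 = 0.1862 ≈ 0.186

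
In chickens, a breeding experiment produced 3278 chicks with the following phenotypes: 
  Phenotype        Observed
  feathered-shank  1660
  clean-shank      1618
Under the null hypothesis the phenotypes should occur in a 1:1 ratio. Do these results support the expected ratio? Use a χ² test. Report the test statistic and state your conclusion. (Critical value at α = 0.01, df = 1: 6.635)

0.538; consistent

The 1:1 ratio has 2 parts, so with N = 3278 the expected counts are:
  feathered-shank: 3278 × 1/2 = 1639
  clean-shank: 3278 × 1/2 = 1639
χ² = Σ (O − E)² / E
  feathered-shank: (1660 − 1639)² / 1639 = 0.2691
  clean-shank: (1618 − 1639)² / 1639 = 0.2691
χ² = 0.2691 + 0.2691 = 0.5382 ≈ 0.538
Degrees of freedom = 2 − 1 = 1; critical value at α = 0.01 is 6.635.
Since 0.538 < 6.635, we fail to reject the null hypothesis — the data are consistent with the 1:1 ratio.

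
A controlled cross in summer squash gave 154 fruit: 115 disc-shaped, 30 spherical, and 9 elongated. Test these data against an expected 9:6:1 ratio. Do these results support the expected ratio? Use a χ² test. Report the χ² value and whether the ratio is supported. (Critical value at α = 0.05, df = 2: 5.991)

22.670; not consistent

Total ratio parts = 16. Expected numbers out of 154:
  disc-shaped: 154 × 9/16 = 86.625
  spherical: 154 × 6/16 = 57.75
  elongated: 154 × 1/16 = 9.625
χ² = Σ (O − E)² / E
  disc-shaped: (115 − 86.625)² / 86.625 = 9.2946
  spherical: (30 − 57.75)² / 57.75 = 13.3344
  elongated: (9 − 9.625)² / 9.625 = 0.0406
χ² = 9.2946 + 13.3344 + 0.0406 = 22.6696 ≈ 22.670
Degrees of freedom = 3 − 1 = 2; critical value at α = 0.05 is 5.991.
Since 22.670 > 5.991, we reject the null hypothesis — the data do not fit the 9:6:1 ratio.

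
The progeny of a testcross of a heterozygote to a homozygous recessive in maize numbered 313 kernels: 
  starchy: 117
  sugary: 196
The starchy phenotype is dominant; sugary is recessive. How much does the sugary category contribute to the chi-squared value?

A testcross of a heterozygote (Aa × aa) gives a 1:1 phenotypic ratio.
Total ratio parts = 2. Expected numbers out of 313:
  starchy: 313 × 1/2 = 156.5
  sugary: 313 × 1/2 = 156.5
Contribution of sugary: (196 − 156.5)² / 156.5 = 9.9696

9.970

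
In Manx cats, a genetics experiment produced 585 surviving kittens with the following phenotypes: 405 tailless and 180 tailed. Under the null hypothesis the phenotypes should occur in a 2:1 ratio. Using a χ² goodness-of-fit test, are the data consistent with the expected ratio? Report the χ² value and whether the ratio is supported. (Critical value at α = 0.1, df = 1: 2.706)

Total ratio parts = 3. Expected numbers out of 585:
  tailless: 585 × 2/3 = 390
  tailed: 585 × 1/3 = 195
χ² = Σ (O − E)² / E
  tailless: (405 − 390)² / 390 = 0.5769
  tailed: (180 − 195)² / 195 = 1.1538
χ² = 0.5769 + 1.1538 = 1.7307 ≈ 1.731
Degrees of freedom = 2 − 1 = 1; critical value at α = 0.1 is 2.706.
Since 1.731 < 2.706, we fail to reject the null hypothesis — the data are consistent with the 2:1 ratio.

1.731; consistent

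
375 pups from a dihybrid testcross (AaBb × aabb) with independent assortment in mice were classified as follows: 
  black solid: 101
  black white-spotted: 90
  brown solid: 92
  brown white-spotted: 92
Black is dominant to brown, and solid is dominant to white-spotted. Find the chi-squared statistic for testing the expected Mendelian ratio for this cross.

0.776

A dihybrid testcross with independent assortment gives a 1:1:1:1 ratio.
The 1:1:1:1 ratio has 4 parts, so with N = 375 the expected counts are:
  black solid: 375 × 1/4 = 93.75
  black white-spotted: 375 × 1/4 = 93.75
  brown solid: 375 × 1/4 = 93.75
  brown white-spotted: 375 × 1/4 = 93.75
χ² = Σ (O − E)² / E
  black solid: (101 − 93.75)² / 93.75 = 0.5607
  black white-spotted: (90 − 93.75)² / 93.75 = 0.1500
  brown solid: (92 − 93.75)² / 93.75 = 0.0327
  brown white-spotted: (92 − 93.75)² / 93.75 = 0.0327
χ² = 0.5607 + 0.1500 + 0.0327 + 0.0327 = 0.7761 ≈ 0.776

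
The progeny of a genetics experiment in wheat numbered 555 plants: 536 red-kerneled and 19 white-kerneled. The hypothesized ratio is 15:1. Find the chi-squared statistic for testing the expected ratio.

Total ratio parts = 16. Expected numbers out of 555:
  red-kerneled: 555 × 15/16 = 520.3125
  white-kerneled: 555 × 1/16 = 34.6875
χ² = Σ (O − E)² / E
  red-kerneled: (536 − 520.3125)² / 520.3125 = 0.4730
  white-kerneled: (19 − 34.6875)² / 34.6875 = 7.0947
χ² = 0.4730 + 7.0947 = 7.5677 ≈ 7.568

7.568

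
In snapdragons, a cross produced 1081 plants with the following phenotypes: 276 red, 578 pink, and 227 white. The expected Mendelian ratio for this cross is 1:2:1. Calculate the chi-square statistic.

9.646

Expected counts for N = 1081 under a 1:2:1 ratio (total parts = 4):
  red: 1081 × 1/4 = 270.25
  pink: 1081 × 2/4 = 540.5
  white: 1081 × 1/4 = 270.25
χ² = Σ (O − E)² / E
  red: (276 − 270.25)² / 270.25 = 0.1223
  pink: (578 − 540.5)² / 540.5 = 2.6018
  white: (227 − 270.25)² / 270.25 = 6.9216
χ² = 0.1223 + 2.6018 + 6.9216 = 9.6457 ≈ 9.646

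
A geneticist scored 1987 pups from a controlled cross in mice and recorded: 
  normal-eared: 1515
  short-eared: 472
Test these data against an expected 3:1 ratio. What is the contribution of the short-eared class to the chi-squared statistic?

1.233

Total ratio parts = 4. Expected numbers out of 1987:
  normal-eared: 1987 × 3/4 = 1490.25
  short-eared: 1987 × 1/4 = 496.75
Contribution of short-eared: (472 − 496.75)² / 496.75 = 1.2331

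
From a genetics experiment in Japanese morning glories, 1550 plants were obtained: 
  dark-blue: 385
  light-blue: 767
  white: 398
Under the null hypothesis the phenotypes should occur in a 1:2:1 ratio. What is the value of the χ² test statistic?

0.383

The 1:2:1 ratio has 4 parts, so with N = 1550 the expected counts are:
  dark-blue: 1550 × 1/4 = 387.5
  light-blue: 1550 × 2/4 = 775
  white: 1550 × 1/4 = 387.5
χ² = Σ (O − E)² / E
  dark-blue: (385 − 387.5)² / 387.5 = 0.0161
  light-blue: (767 − 775)² / 775 = 0.0826
  white: (398 − 387.5)² / 387.5 = 0.2845
χ² = 0.0161 + 0.0826 + 0.2845 = 0.3832 ≈ 0.383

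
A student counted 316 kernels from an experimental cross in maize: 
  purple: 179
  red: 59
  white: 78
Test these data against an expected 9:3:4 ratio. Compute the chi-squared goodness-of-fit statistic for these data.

The 9:3:4 ratio has 16 parts, so with N = 316 the expected counts are:
  purple: 316 × 9/16 = 177.75
  red: 316 × 3/16 = 59.25
  white: 316 × 4/16 = 79
χ² = Σ (O − E)² / E
  purple: (179 − 177.75)² / 177.75 = 0.0088
  red: (59 − 59.25)² / 59.25 = 0.0011
  white: (78 − 79)² / 79 = 0.0127
χ² = 0.0088 + 0.0011 + 0.0127 = 0.0226 ≈ 0.023

0.023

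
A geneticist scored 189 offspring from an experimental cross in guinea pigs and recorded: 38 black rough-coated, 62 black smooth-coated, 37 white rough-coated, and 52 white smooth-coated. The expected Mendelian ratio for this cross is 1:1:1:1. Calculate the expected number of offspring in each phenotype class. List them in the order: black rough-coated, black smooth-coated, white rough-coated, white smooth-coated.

47.25, 47.25, 47.25, 47.25

Total ratio parts = 4. Expected numbers out of 189:
  black rough-coated: 189 × 1/4 = 47.25
  black smooth-coated: 189 × 1/4 = 47.25
  white rough-coated: 189 × 1/4 = 47.25
  white smooth-coated: 189 × 1/4 = 47.25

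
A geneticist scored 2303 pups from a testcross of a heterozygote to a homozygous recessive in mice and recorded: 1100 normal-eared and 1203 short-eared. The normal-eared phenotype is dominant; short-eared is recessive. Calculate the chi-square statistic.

4.607

A testcross of a heterozygote (Aa × aa) gives a 1:1 phenotypic ratio.
Total ratio parts = 2. Expected numbers out of 2303:
  normal-eared: 2303 × 1/2 = 1151.5
  short-eared: 2303 × 1/2 = 1151.5
χ² = Σ (O − E)² / E
  normal-eared: (1100 − 1151.5)² / 1151.5 = 2.3033
  short-eared: (1203 − 1151.5)² / 1151.5 = 2.3033
χ² = 2.3033 + 2.3033 = 4.6066 ≈ 4.607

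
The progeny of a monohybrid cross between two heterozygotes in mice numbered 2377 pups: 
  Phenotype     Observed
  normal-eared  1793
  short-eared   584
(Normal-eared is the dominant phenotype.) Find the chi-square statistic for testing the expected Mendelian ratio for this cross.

0.236

For a monohybrid cross between heterozygotes with complete dominance, the expected phenotypic ratio is 3:1.
Expected counts for N = 2377 under a 3:1 ratio (total parts = 4):
  normal-eared: 2377 × 3/4 = 1782.75
  short-eared: 2377 × 1/4 = 594.25
χ² = Σ (O − E)² / E
  normal-eared: (1793 − 1782.75)² / 1782.75 = 0.0589
  short-eared: (584 − 594.25)² / 594.25 = 0.1768
χ² = 0.0589 + 0.1768 = 0.2357 ≈ 0.236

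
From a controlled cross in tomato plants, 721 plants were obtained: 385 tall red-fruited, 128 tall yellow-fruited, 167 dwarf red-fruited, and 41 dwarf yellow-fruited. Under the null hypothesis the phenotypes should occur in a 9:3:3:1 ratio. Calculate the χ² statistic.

Total ratio parts = 16. Expected numbers out of 721:
  tall red-fruited: 721 × 9/16 = 405.5625
  tall yellow-fruited: 721 × 3/16 = 135.1875
  dwarf red-fruited: 721 × 3/16 = 135.1875
  dwarf yellow-fruited: 721 × 1/16 = 45.0625
χ² = Σ (O − E)² / E
  tall red-fruited: (385 − 405.5625)² / 405.5625 = 1.0425
  tall yellow-fruited: (128 − 135.1875)² / 135.1875 = 0.3821
  dwarf red-fruited: (167 − 135.1875)² / 135.1875 = 7.4862
  dwarf yellow-fruited: (41 − 45.0625)² / 45.0625 = 0.3662
χ² = 1.0425 + 0.3821 + 7.4862 + 0.3662 = 9.277

9.277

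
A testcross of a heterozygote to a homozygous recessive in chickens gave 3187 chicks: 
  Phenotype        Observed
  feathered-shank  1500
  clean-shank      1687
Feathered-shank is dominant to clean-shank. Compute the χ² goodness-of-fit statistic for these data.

A testcross of a heterozygote (Aa × aa) gives a 1:1 phenotypic ratio.
Under the 1:1 hypothesis (Σ ratio = 2, N = 3187):
  feathered-shank: 3187 × 1/2 = 1593.5
  clean-shank: 3187 × 1/2 = 1593.5
χ² = Σ (O − E)² / E
  feathered-shank: (1500 − 1593.5)² / 1593.5 = 5.4862
  clean-shank: (1687 − 1593.5)² / 1593.5 = 5.4862
χ² = 5.4862 + 5.4862 = 10.9724 ≈ 10.972

10.972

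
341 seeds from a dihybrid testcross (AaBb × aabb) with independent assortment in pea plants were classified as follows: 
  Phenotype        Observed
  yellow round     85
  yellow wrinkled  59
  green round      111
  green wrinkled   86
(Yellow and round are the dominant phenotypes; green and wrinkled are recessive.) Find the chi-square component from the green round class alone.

7.778

A dihybrid testcross with independent assortment gives a 1:1:1:1 ratio.
Expected counts for N = 341 under a 1:1:1:1 ratio (total parts = 4):
  yellow round: 341 × 1/4 = 85.25
  yellow wrinkled: 341 × 1/4 = 85.25
  green round: 341 × 1/4 = 85.25
  green wrinkled: 341 × 1/4 = 85.25
Contribution of green round: (111 − 85.25)² / 85.25 = 7.7779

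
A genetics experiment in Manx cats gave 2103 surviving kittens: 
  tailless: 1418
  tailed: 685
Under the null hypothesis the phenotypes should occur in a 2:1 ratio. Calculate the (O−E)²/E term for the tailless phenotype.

Total ratio parts = 3. Expected numbers out of 2103:
  tailless: 2103 × 2/3 = 1402
  tailed: 2103 × 1/3 = 701
Contribution of tailless: (1418 − 1402)² / 1402 = 0.1826

0.183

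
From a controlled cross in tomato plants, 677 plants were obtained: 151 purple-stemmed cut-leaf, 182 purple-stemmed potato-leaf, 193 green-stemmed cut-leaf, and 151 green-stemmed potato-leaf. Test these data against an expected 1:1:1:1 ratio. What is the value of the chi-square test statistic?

8.229

Expected counts for N = 677 under a 1:1:1:1 ratio (total parts = 4):
  purple-stemmed cut-leaf: 677 × 1/4 = 169.25
  purple-stemmed potato-leaf: 677 × 1/4 = 169.25
  green-stemmed cut-leaf: 677 × 1/4 = 169.25
  green-stemmed potato-leaf: 677 × 1/4 = 169.25
χ² = Σ (O − E)² / E
  purple-stemmed cut-leaf: (151 − 169.25)² / 169.25 = 1.9679
  purple-stemmed potato-leaf: (182 − 169.25)² / 169.25 = 0.9605
  green-stemmed cut-leaf: (193 − 169.25)² / 169.25 = 3.3327
  green-stemmed potato-leaf: (151 − 169.25)² / 169.25 = 1.9679
χ² = 1.9679 + 0.9605 + 3.3327 + 1.9679 = 8.229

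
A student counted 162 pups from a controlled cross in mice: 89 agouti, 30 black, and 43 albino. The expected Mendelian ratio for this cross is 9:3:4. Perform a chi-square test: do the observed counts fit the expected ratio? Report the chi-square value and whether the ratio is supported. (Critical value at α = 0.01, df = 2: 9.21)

Under the 9:3:4 hypothesis (Σ ratio = 16, N = 162):
  agouti: 162 × 9/16 = 91.125
  black: 162 × 3/16 = 30.375
  albino: 162 × 4/16 = 40.5
χ² = Σ (O − E)² / E
  agouti: (89 − 91.125)² / 91.125 = 0.0496
  black: (30 − 30.375)² / 30.375 = 0.0046
  albino: (43 − 40.5)² / 40.5 = 0.1543
χ² = 0.0496 + 0.0046 + 0.1543 = 0.2085 ≈ 0.209
Degrees of freedom = 3 − 1 = 2; critical value at α = 0.01 is 9.21.
Since 0.209 < 9.21, we fail to reject the null hypothesis — the data are consistent with the 9:3:4 ratio.

0.209; consistent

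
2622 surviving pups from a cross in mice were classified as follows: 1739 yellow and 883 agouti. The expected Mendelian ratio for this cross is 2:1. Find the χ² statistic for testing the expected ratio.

Total ratio parts = 3. Expected numbers out of 2622:
  yellow: 2622 × 2/3 = 1748
  agouti: 2622 × 1/3 = 874
χ² = Σ (O − E)² / E
  yellow: (1739 − 1748)² / 1748 = 0.0463
  agouti: (883 − 874)² / 874 = 0.0927
χ² = 0.0463 + 0.0927 = 0.139

0.139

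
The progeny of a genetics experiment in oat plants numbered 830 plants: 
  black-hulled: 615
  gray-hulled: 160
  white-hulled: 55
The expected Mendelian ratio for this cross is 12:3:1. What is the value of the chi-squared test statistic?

The 12:3:1 ratio has 16 parts, so with N = 830 the expected counts are:
  black-hulled: 830 × 12/16 = 622.5
  gray-hulled: 830 × 3/16 = 155.625
  white-hulled: 830 × 1/16 = 51.875
χ² = Σ (O − E)² / E
  black-hulled: (615 − 622.5)² / 622.5 = 0.0904
  gray-hulled: (160 − 155.625)² / 155.625 = 0.1230
  white-hulled: (55 − 51.875)² / 51.875 = 0.1883
χ² = 0.0904 + 0.1230 + 0.1883 = 0.4017 ≈ 0.402

0.402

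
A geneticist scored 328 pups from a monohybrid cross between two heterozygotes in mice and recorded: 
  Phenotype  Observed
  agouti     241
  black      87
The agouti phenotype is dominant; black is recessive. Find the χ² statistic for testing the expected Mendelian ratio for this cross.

For a monohybrid cross between heterozygotes with complete dominance, the expected phenotypic ratio is 3:1.
Total ratio parts = 4. Expected numbers out of 328:
  agouti: 328 × 3/4 = 246
  black: 328 × 1/4 = 82
χ² = Σ (O − E)² / E
  agouti: (241 − 246)² / 246 = 0.1016
  black: (87 − 82)² / 82 = 0.3049
χ² = 0.1016 + 0.3049 = 0.4065 ≈ 0.407

0.407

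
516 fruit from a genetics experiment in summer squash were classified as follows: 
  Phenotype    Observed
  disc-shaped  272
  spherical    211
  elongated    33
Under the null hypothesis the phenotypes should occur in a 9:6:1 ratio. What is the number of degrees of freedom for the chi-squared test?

A goodness-of-fit test with 3 phenotype classes has df = 3 − 1 = 2.

2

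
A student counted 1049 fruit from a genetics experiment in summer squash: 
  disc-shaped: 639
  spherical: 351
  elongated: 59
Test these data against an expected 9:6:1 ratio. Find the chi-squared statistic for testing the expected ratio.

9.280

Under the 9:6:1 hypothesis (Σ ratio = 16, N = 1049):
  disc-shaped: 1049 × 9/16 = 590.0625
  spherical: 1049 × 6/16 = 393.375
  elongated: 1049 × 1/16 = 65.5625
χ² = Σ (O − E)² / E
  disc-shaped: (639 − 590.0625)² / 590.0625 = 4.0587
  spherical: (351 − 393.375)² / 393.375 = 4.5647
  elongated: (59 − 65.5625)² / 65.5625 = 0.6569
χ² = 4.0587 + 4.5647 + 0.6569 = 9.2803 ≈ 9.280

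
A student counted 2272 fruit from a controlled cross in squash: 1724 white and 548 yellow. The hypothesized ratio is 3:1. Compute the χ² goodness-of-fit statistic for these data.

Expected counts for N = 2272 under a 3:1 ratio (total parts = 4):
  white: 2272 × 3/4 = 1704
  yellow: 2272 × 1/4 = 568
χ² = Σ (O − E)² / E
  white: (1724 − 1704)² / 1704 = 0.2347
  yellow: (548 − 568)² / 568 = 0.7042
χ² = 0.2347 + 0.7042 = 0.9389 ≈ 0.939

0.939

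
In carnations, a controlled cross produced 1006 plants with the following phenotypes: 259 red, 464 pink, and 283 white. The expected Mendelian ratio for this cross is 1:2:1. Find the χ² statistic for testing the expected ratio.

7.193

Expected counts for N = 1006 under a 1:2:1 ratio (total parts = 4):
  red: 1006 × 1/4 = 251.5
  pink: 1006 × 2/4 = 503
  white: 1006 × 1/4 = 251.5
χ² = Σ (O − E)² / E
  red: (259 − 251.5)² / 251.5 = 0.2237
  pink: (464 − 503)² / 503 = 3.0239
  white: (283 − 251.5)² / 251.5 = 3.9453
χ² = 0.2237 + 3.0239 + 3.9453 = 7.1929 ≈ 7.193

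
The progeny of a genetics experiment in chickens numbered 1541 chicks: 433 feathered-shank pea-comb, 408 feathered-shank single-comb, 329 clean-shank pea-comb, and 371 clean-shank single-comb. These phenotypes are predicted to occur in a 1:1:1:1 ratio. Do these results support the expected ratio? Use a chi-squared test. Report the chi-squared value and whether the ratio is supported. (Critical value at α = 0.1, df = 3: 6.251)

16.002; not consistent

Under the 1:1:1:1 hypothesis (Σ ratio = 4, N = 1541):
  feathered-shank pea-comb: 1541 × 1/4 = 385.25
  feathered-shank single-comb: 1541 × 1/4 = 385.25
  clean-shank pea-comb: 1541 × 1/4 = 385.25
  clean-shank single-comb: 1541 × 1/4 = 385.25
χ² = Σ (O − E)² / E
  feathered-shank pea-comb: (433 − 385.25)² / 385.25 = 5.9184
  feathered-shank single-comb: (408 − 385.25)² / 385.25 = 1.3434
  clean-shank pea-comb: (329 − 385.25)² / 385.25 = 8.2130
  clean-shank single-comb: (371 − 385.25)² / 385.25 = 0.5271
χ² = 5.9184 + 1.3434 + 8.2130 + 0.5271 = 16.0019 ≈ 16.002
Degrees of freedom = 4 − 1 = 3; critical value at α = 0.1 is 6.251.
Since 16.002 > 6.251, we reject the null hypothesis — the data do not fit the 1:1:1:1 ratio.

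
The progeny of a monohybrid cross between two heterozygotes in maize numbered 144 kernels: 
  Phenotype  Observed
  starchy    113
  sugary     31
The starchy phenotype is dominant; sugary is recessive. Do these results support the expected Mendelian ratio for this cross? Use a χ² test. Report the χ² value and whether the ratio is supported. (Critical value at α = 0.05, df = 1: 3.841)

0.926; consistent

For a monohybrid cross between heterozygotes with complete dominance, the expected phenotypic ratio is 3:1.
The 3:1 ratio has 4 parts, so with N = 144 the expected counts are:
  starchy: 144 × 3/4 = 108
  sugary: 144 × 1/4 = 36
χ² = Σ (O − E)² / E
  starchy: (113 − 108)² / 108 = 0.2315
  sugary: (31 − 36)² / 36 = 0.6944
χ² = 0.2315 + 0.6944 = 0.9259 ≈ 0.926
Degrees of freedom = 2 − 1 = 1; critical value at α = 0.05 is 3.841.
Since 0.926 < 3.841, we fail to reject the null hypothesis — the data are consistent with the 3:1 ratio.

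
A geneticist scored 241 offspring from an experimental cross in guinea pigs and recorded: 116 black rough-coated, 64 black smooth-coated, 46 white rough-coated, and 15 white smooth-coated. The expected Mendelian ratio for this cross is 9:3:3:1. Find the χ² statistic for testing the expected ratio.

Expected counts for N = 241 under a 9:3:3:1 ratio (total parts = 16):
  black rough-coated: 241 × 9/16 = 135.5625
  black smooth-coated: 241 × 3/16 = 45.1875
  white rough-coated: 241 × 3/16 = 45.1875
  white smooth-coated: 241 × 1/16 = 15.0625
χ² = Σ (O − E)² / E
  black rough-coated: (116 − 135.5625)² / 135.5625 = 2.8230
  black smooth-coated: (64 − 45.1875)² / 45.1875 = 7.8320
  white rough-coated: (46 − 45.1875)² / 45.1875 = 0.0146
  white smooth-coated: (15 − 15.0625)² / 15.0625 = 0.0003
χ² = 2.8230 + 7.8320 + 0.0146 + 0.0003 = 10.6699 ≈ 10.670

10.670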